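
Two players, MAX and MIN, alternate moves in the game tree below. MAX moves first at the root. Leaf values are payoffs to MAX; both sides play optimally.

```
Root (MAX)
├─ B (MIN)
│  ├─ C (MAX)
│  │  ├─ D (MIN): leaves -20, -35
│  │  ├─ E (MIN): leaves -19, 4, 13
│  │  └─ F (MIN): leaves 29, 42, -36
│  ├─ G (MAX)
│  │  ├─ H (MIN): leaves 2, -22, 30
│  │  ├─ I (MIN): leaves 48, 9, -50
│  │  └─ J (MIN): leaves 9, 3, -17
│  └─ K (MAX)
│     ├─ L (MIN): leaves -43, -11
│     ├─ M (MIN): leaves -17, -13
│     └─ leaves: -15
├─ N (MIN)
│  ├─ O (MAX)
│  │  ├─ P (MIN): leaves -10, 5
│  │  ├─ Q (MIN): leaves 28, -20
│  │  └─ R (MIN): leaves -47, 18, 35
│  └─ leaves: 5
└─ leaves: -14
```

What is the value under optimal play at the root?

D (MIN): min(-20, -35) = -35
E (MIN): min(-19, 4, 13) = -19
F (MIN): min(29, 42, -36) = -36
C (MAX): max(-35, -19, -36) = -19
H (MIN): min(2, -22, 30) = -22
I (MIN): min(48, 9, -50) = -50
J (MIN): min(9, 3, -17) = -17
G (MAX): max(-22, -50, -17) = -17
L (MIN): min(-43, -11) = -43
M (MIN): min(-17, -13) = -17
K (MAX): max(-43, -17, -15) = -15
B (MIN): min(-19, -17, -15) = -19
P (MIN): min(-10, 5) = -10
Q (MIN): min(28, -20) = -20
R (MIN): min(-47, 18, 35) = -47
O (MAX): max(-10, -20, -47) = -10
N (MIN): min(-10, 5) = -10
Root (MAX): max(-19, -10, -14) = -10

-10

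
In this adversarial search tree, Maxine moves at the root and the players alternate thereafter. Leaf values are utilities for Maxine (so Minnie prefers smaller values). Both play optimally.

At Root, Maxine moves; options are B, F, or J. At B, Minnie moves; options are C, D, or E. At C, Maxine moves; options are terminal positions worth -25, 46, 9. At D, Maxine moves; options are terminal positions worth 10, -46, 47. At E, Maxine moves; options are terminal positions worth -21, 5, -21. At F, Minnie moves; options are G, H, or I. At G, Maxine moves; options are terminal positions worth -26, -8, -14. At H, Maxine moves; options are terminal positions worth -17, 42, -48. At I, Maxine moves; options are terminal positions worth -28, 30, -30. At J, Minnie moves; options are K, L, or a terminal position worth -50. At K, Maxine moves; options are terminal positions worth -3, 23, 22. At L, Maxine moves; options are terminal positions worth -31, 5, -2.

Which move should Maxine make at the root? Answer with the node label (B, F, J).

B

C (Maxine): max(-25, 46, 9) = 46
D (Maxine): max(10, -46, 47) = 47
E (Maxine): max(-21, 5, -21) = 5
B (Minnie): min(46, 47, 5) = 5
G (Maxine): max(-26, -8, -14) = -8
H (Maxine): max(-17, 42, -48) = 42
I (Maxine): max(-28, 30, -30) = 30
F (Minnie): min(-8, 42, 30) = -8
K (Maxine): max(-3, 23, 22) = 23
L (Maxine): max(-31, 5, -2) = 5
J (Minnie): min(23, 5, -50) = -50
Root (Maxine): max(5, -8, -50) = 5
Maxine picks the child with the highest value: B (value 5).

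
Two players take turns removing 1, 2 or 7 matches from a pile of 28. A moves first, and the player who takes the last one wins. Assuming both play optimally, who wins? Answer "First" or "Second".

i:   0  1  2  3  4  5  6  7  8  9 10 11 12 13 14 15 16 17 18 19 20 21 22 23 24 25 26 27 28
     L  W  W  L  W  W  L  W  W  L  W  W  L  W  W  L  W  W  L  W  W  L  W  W  L  W  W  L  W
Position 28 is W, so the first player wins.

First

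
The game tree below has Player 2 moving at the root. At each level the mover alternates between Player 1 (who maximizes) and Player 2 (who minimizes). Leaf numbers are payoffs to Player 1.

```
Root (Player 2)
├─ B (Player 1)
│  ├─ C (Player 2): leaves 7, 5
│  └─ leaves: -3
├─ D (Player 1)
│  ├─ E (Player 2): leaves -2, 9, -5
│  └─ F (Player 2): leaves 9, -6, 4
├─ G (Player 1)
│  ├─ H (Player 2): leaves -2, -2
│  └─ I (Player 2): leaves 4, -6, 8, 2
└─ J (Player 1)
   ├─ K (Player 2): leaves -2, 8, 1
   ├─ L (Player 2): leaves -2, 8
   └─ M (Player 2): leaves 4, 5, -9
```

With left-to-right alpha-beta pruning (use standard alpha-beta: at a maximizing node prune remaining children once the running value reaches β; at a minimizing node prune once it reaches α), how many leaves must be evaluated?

13

C [α=-∞,β=+∞]: v=5
B [α=-∞,β=+∞]: v=5
E [α=-∞,β=5]: v=-5
F [α=-5,β=5]: v=-6 after child 2 ≤ α → α-cutoff, skip 1
D [α=-∞,β=5]: v=-5
H [α=-∞,β=-5]: v=-2
G [α=-∞,β=-5]: v=-2 after child 1 ≥ β → β-cutoff, skip 1
K [α=-∞,β=-5]: v=-2
J [α=-∞,β=-5]: v=-2 after child 1 ≥ β → β-cutoff, skip 2
Root [α=-∞,β=+∞]: v=-5
Leaves evaluated: 13 of 23.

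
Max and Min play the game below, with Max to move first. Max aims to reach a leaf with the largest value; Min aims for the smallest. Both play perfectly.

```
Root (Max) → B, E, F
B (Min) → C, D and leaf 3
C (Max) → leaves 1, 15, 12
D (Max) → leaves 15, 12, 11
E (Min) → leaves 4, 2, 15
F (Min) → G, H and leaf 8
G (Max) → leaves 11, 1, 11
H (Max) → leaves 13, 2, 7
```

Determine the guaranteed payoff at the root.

C (Max): max(1, 15, 12) = 15
D (Max): max(15, 12, 11) = 15
B (Min): min(15, 15, 3) = 3
E (Min): min(4, 2, 15) = 2
G (Max): max(11, 1, 11) = 11
H (Max): max(13, 2, 7) = 13
F (Min): min(11, 13, 8) = 8
Root (Max): max(3, 2, 8) = 8

8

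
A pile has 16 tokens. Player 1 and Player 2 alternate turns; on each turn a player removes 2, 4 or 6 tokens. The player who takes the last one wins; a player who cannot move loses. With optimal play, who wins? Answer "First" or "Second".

Second

Compute winning (W) and losing (L) positions by backward induction:
i:   0  1  2  3  4  5  6  7  8  9 10 11 12 13 14 15 16
     L  L  W  W  W  W  W  W  L  L  W  W  W  W  W  W  L
Position 16 is L, so the second player wins.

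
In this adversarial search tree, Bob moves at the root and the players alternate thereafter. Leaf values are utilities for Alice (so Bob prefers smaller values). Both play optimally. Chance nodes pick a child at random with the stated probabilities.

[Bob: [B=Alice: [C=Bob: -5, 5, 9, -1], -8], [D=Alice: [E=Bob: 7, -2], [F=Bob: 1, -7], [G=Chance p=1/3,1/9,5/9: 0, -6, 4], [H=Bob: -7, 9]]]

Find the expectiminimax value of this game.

-5

C (Bob): min(-5, 5, 9, -1) = -5
B (Alice): max(-5, -8) = -5
E (Bob): min(7, -2) = -2
F (Bob): min(1, -7) = -7
G (Chance): 1/3·0 + 1/9·-6 + 5/9·4 = 1.56
H (Bob): min(-7, 9) = -7
D (Alice): max(-2, -7, 1.56, -7) = 1.56
Root (Bob): min(-5, 1.56) = -5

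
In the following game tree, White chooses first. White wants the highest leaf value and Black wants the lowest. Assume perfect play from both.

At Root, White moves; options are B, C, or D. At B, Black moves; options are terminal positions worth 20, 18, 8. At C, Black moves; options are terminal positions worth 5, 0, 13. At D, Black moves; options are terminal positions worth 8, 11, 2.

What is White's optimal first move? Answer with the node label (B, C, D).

B (Black): min(20, 18, 8) = 8
C (Black): min(5, 0, 13) = 0
D (Black): min(8, 11, 2) = 2
Root (White): max(8, 0, 2) = 8
White picks the child with the highest value: B (value 8).

B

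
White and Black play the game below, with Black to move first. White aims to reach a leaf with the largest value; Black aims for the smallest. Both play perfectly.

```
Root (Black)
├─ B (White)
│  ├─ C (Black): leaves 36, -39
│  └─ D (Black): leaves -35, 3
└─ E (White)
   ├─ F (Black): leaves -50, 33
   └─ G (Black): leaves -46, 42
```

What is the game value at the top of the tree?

C (Black): min(36, -39) = -39
D (Black): min(-35, 3) = -35
B (White): max(-39, -35) = -35
F (Black): min(-50, 33) = -50
G (Black): min(-46, 42) = -46
E (White): max(-50, -46) = -46
Root (Black): min(-35, -46) = -46

-46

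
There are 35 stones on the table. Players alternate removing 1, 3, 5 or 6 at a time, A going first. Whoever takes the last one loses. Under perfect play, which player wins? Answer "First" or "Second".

Compute winning (W) and losing (L) positions by backward induction:
i:   0  1  2  3  4  5  6  7  8  9 10 11 12 13 14 15 16 17 18 19 20 21 22 23 24 25 26 27 28 29 30 31 32 33 34 35
     W  L  W  L  W  L  W  W  W  W  W  W  L  W  L  W  L  W  W  W  W  W  W  L  W  L  W  L  W  W  W  W  W  W  L  W
Position 35 is W, so the first player wins.

First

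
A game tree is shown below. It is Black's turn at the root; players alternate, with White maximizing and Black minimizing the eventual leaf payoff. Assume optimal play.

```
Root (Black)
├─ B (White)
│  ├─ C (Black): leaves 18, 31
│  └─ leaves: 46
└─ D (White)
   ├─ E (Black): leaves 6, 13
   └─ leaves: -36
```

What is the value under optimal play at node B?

C: min(18, 31) = 18
B: max(18, 46) = 46

46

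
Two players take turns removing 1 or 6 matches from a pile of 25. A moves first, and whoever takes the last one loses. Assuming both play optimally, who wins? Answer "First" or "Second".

Positions where the player to move wins (W) vs loses (L):
i:   0  1  2  3  4  5  6  7  8  9 10 11 12 13 14 15 16 17 18 19 20 21 22 23 24 25
     W  L  W  L  W  L  W  W  L  W  L  W  L  W  W  L  W  L  W  L  W  W  L  W  L  W
Position 25 is W, so the first player wins.

First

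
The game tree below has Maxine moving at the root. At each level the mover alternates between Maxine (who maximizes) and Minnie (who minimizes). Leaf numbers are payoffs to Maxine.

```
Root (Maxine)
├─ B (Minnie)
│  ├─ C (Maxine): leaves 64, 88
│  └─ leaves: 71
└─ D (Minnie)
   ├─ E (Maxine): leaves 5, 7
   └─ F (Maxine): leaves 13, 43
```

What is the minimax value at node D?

E: max(5, 7) = 7
F: max(13, 43) = 43
D: min(7, 43) = 7

7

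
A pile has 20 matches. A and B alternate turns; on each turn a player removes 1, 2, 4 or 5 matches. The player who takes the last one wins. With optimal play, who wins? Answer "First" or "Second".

First

W/L table (W = player to move can force a win):
i:   0  1  2  3  4  5  6  7  8  9 10 11 12 13 14 15 16 17 18 19 20
     L  W  W  L  W  W  L  W  W  L  W  W  L  W  W  L  W  W  L  W  W
Position 20 is W, so the first player wins.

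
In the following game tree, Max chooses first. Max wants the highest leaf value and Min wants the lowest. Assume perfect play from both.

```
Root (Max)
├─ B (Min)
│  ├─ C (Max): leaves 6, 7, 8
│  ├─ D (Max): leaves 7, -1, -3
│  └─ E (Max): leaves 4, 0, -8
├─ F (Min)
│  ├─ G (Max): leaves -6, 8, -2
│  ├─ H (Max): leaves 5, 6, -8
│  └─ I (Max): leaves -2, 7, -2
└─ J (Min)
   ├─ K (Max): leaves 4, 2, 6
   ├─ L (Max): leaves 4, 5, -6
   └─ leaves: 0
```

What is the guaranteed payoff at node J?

0

K: max(4, 2, 6) = 6
L: max(4, 5, -6) = 5
J: min(6, 5, 0) = 0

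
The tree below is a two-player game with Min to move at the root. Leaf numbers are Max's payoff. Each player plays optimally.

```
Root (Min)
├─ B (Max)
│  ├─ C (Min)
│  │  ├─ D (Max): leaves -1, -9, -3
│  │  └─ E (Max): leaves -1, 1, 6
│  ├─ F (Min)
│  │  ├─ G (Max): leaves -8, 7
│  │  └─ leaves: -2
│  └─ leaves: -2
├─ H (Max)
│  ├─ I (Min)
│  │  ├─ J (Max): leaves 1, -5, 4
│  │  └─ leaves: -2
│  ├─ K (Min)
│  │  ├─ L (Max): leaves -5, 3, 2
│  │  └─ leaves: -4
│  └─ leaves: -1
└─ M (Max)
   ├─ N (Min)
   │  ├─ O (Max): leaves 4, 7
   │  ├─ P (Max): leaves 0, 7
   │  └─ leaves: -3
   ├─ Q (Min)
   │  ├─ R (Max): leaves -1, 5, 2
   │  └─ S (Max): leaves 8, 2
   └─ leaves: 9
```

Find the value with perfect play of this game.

-1

D (Max): max(-1, -9, -3) = -1
E (Max): max(-1, 1, 6) = 6
C (Min): min(-1, 6) = -1
G (Max): max(-8, 7) = 7
F (Min): min(7, -2) = -2
B (Max): max(-1, -2, -2) = -1
J (Max): max(1, -5, 4) = 4
I (Min): min(4, -2) = -2
L (Max): max(-5, 3, 2) = 3
K (Min): min(3, -4) = -4
H (Max): max(-2, -4, -1) = -1
O (Max): max(4, 7) = 7
P (Max): max(0, 7) = 7
N (Min): min(7, 7, -3) = -3
R (Max): max(-1, 5, 2) = 5
S (Max): max(8, 2) = 8
Q (Min): min(5, 8) = 5
M (Max): max(-3, 5, 9) = 9
Root (Min): min(-1, -1, 9) = -1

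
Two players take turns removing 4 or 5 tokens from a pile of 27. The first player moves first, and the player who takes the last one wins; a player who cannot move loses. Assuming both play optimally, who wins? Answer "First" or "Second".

i:   0  1  2  3  4  5  6  7  8  9 10 11 12 13 14 15 16 17 18 19 20 21 22 23 24 25 26 27
     L  L  L  L  W  W  W  W  W  L  L  L  L  W  W  W  W  W  L  L  L  L  W  W  W  W  W  L
Position 27 is L, so the second player wins.

Second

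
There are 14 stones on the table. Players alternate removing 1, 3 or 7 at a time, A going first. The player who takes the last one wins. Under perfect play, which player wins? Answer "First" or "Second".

Second

i:   0  1  2  3  4  5  6  7  8  9 10 11 12 13 14
     L  W  L  W  L  W  L  W  L  W  L  W  L  W  L
Position 14 is L, so the second player wins.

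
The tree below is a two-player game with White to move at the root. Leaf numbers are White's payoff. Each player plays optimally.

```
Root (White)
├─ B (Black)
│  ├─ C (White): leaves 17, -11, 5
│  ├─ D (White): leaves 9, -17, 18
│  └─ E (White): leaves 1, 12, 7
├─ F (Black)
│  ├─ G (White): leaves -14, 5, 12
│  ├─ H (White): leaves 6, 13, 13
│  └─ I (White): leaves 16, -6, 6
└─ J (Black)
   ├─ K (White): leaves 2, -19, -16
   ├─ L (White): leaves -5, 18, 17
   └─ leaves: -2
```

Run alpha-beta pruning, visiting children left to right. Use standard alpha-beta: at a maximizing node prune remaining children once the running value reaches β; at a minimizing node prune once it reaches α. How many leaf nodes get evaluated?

15

C [α=-∞,β=+∞]: v=17
D [α=-∞,β=17]: v=18
E [α=-∞,β=17]: v=12
B [α=-∞,β=+∞]: v=12
G [α=12,β=+∞]: v=12
F [α=12,β=+∞]: v=12 after child 1 ≤ α → α-cutoff, skip 2
K [α=12,β=+∞]: v=2
J [α=12,β=+∞]: v=2 after child 1 ≤ α → α-cutoff, skip 2
Root [α=-∞,β=+∞]: v=12
Leaves evaluated: 15 of 25.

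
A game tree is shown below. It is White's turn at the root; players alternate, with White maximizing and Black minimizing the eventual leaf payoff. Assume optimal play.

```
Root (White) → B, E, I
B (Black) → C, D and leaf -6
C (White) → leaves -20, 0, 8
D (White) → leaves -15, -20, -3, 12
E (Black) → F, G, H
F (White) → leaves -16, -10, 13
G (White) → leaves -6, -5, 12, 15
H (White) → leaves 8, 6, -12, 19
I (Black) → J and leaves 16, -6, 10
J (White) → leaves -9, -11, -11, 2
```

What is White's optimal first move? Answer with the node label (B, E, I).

E

C (White): max(-20, 0, 8) = 8
D (White): max(-15, -20, -3, 12) = 12
B (Black): min(8, 12, -6) = -6
F (White): max(-16, -10, 13) = 13
G (White): max(-6, -5, 12, 15) = 15
H (White): max(8, 6, -12, 19) = 19
E (Black): min(13, 15, 19) = 13
J (White): max(-9, -11, -11, 2) = 2
I (Black): min(2, 16, -6, 10) = -6
Root (White): max(-6, 13, -6) = 13
White picks the child with the highest value: E (value 13).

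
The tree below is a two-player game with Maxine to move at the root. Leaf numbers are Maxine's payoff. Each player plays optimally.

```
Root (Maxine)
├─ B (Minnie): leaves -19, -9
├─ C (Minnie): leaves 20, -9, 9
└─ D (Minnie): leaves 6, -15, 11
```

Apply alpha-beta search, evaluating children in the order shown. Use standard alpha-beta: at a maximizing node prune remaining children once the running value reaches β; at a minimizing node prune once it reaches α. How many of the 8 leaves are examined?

7

B [α=-∞,β=+∞]: v=-19
C [α=-19,β=+∞]: v=-9
D [α=-9,β=+∞]: v=-15 after child 2 ≤ α → α-cutoff, skip 1
Root [α=-∞,β=+∞]: v=-9
Leaves evaluated: 7 of 8.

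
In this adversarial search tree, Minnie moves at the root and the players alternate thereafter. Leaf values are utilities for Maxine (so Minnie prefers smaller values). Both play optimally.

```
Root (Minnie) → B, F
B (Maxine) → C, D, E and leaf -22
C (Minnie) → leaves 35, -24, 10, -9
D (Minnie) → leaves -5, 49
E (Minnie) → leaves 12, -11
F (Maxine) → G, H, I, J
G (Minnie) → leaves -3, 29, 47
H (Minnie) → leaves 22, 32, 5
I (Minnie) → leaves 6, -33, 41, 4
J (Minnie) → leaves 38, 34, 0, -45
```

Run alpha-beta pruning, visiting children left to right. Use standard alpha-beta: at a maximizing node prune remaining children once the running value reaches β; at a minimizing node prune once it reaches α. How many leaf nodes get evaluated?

12

C [α=-∞,β=+∞]: v=-24
D [α=-24,β=+∞]: v=-5
E [α=-5,β=+∞]: v=-11
B [α=-∞,β=+∞]: v=-5
G [α=-∞,β=-5]: v=-3
F [α=-∞,β=-5]: v=-3 after child 1 ≥ β → β-cutoff, skip 3
Root [α=-∞,β=+∞]: v=-5
Leaves evaluated: 12 of 23.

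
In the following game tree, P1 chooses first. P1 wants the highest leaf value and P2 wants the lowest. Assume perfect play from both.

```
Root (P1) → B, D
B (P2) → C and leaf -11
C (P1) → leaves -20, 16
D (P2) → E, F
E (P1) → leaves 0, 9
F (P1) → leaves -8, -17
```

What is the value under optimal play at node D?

E: max(0, 9) = 9
F: max(-8, -17) = -8
D: min(9, -8) = -8

-8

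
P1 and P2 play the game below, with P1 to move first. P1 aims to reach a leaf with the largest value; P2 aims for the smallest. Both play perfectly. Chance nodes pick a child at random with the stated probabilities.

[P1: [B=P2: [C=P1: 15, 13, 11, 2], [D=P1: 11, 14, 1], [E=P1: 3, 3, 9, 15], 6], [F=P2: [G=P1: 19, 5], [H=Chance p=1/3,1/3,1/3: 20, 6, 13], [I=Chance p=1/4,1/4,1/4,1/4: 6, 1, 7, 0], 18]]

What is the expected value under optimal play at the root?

6

C (P1): max(15, 13, 11, 2) = 15
D (P1): max(11, 14, 1) = 14
E (P1): max(3, 3, 9, 15) = 15
B (P2): min(15, 14, 15, 6) = 6
G (P1): max(19, 5) = 19
H (Chance): 1/3·20 + 1/3·6 + 1/3·13 = 13
I (Chance): 1/4·6 + 1/4·1 + 1/4·7 + 1/4·0 = 3.5
F (P2): min(19, 13, 3.5, 18) = 3.5
Root (P1): max(6, 3.5) = 6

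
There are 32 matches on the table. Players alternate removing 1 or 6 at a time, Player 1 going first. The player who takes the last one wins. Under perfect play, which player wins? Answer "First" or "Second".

i:   0  1  2  3  4  5  6  7  8  9 10 11 12 13 14 15 16 17 18 19 20 21 22 23 24 25 26 27 28 29 30 31 32
     L  W  L  W  L  W  W  L  W  L  W  L  W  W  L  W  L  W  L  W  W  L  W  L  W  L  W  W  L  W  L  W  L
Position 32 is L, so the second player wins.

Second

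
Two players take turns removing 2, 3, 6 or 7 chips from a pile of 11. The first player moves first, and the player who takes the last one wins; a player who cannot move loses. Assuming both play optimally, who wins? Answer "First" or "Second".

First

Compute winning (W) and losing (L) positions by backward induction:
i:   0  1  2  3  4  5  6  7  8  9 10 11
     L  L  W  W  W  L  W  W  W  L  L  W
Position 11 is W, so the first player wins.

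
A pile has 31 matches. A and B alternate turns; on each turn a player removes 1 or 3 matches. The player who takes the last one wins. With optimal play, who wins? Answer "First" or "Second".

i:   0  1  2  3  4  5  6  7  8  9 10 11 12 13 14 15 16 17 18 19 20 21 22 23 24 25 26 27 28 29 30 31
     L  W  L  W  L  W  L  W  L  W  L  W  L  W  L  W  L  W  L  W  L  W  L  W  L  W  L  W  L  W  L  W
Position 31 is W, so the first player wins.

First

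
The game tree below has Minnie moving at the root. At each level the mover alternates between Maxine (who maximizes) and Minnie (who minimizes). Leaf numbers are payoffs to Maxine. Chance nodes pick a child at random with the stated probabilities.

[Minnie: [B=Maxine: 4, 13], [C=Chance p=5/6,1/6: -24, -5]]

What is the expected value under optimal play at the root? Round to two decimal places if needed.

-20.83

B (Maxine): max(4, 13) = 13
C (Chance): 5/6·-24 + 1/6·-5 = -20.83
Root (Minnie): min(13, -20.83) = -20.83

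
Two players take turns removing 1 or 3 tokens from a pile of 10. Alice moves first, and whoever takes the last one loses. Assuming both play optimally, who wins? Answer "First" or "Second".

First

i:   0  1  2  3  4  5  6  7  8  9 10
     W  L  W  L  W  L  W  L  W  L  W
Position 10 is W, so the first player wins.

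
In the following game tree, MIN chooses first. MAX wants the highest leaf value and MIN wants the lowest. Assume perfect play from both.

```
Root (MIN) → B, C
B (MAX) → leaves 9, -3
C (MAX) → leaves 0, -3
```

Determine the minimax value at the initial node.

0

B (MAX): max(9, -3) = 9
C (MAX): max(0, -3) = 0
Root (MIN): min(9, 0) = 0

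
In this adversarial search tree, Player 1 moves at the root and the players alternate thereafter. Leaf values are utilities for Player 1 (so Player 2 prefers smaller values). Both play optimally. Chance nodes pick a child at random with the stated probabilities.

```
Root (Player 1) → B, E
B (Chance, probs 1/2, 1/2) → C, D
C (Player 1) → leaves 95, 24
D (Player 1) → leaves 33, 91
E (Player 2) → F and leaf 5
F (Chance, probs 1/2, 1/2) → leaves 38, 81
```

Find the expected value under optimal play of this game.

C (Player 1): max(95, 24) = 95
D (Player 1): max(33, 91) = 91
B (Chance): 1/2·95 + 1/2·91 = 93
F (Chance): 1/2·38 + 1/2·81 = 59.5
E (Player 2): min(59.5, 5) = 5
Root (Player 1): max(93, 5) = 93

93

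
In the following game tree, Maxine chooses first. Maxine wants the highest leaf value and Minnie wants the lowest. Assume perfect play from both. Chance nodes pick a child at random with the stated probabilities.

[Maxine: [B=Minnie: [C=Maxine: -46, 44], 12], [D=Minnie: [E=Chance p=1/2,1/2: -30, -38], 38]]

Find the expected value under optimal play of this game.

C (Maxine): max(-46, 44) = 44
B (Minnie): min(44, 12) = 12
E (Chance): 1/2·-30 + 1/2·-38 = -34
D (Minnie): min(-34, 38) = -34
Root (Maxine): max(12, -34) = 12

12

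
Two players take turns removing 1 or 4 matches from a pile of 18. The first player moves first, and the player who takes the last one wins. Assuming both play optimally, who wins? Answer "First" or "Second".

First

Compute winning (W) and losing (L) positions by backward induction:
i:   0  1  2  3  4  5  6  7  8  9 10 11 12 13 14 15 16 17 18
     L  W  L  W  W  L  W  L  W  W  L  W  L  W  W  L  W  L  W
Position 18 is W, so the first player wins.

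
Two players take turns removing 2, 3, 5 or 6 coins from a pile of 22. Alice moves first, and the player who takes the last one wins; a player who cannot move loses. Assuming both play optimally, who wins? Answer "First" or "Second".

Mark each pile size as W (mover wins) or L (mover loses):
i:   0  1  2  3  4  5  6  7  8  9 10 11 12 13 14 15 16 17 18 19 20 21 22
     L  L  W  W  W  W  W  W  L  L  W  W  W  W  W  W  L  L  W  W  W  W  W
Position 22 is W, so the first player wins.

First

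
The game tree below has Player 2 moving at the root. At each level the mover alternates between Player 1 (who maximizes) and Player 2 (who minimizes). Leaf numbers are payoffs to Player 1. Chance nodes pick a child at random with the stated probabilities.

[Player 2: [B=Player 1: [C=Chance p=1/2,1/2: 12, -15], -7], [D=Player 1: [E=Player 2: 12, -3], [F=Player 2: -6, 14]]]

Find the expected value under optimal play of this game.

-3

C (Chance): 1/2·12 + 1/2·-15 = -1.5
B (Player 1): max(-1.5, -7) = -1.5
E (Player 2): min(12, -3) = -3
F (Player 2): min(-6, 14) = -6
D (Player 1): max(-3, -6) = -3
Root (Player 2): min(-1.5, -3) = -3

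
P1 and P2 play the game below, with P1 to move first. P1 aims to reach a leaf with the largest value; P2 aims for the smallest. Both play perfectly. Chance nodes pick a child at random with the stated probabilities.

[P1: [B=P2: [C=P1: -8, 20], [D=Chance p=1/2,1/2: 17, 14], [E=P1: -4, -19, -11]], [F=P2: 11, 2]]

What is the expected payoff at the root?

2

C (P1): max(-8, 20) = 20
D (Chance): 1/2·17 + 1/2·14 = 15.5
E (P1): max(-4, -19, -11) = -4
B (P2): min(20, 15.5, -4) = -4
F (P2): min(11, 2) = 2
Root (P1): max(-4, 2) = 2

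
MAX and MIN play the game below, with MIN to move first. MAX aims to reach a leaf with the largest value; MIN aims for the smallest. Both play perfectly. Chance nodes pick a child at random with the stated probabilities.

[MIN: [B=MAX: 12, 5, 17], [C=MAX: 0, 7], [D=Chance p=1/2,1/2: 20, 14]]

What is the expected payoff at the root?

7

B (MAX): max(12, 5, 17) = 17
C (MAX): max(0, 7) = 7
D (Chance): 1/2·20 + 1/2·14 = 17
Root (MIN): min(17, 7, 17) = 7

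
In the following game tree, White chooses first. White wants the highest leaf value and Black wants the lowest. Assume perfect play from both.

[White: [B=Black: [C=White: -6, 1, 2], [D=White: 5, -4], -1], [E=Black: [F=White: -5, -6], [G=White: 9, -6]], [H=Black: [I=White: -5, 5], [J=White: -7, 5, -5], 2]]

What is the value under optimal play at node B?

-1

C: max(-6, 1, 2) = 2
D: max(5, -4) = 5
B: min(2, 5, -1) = -1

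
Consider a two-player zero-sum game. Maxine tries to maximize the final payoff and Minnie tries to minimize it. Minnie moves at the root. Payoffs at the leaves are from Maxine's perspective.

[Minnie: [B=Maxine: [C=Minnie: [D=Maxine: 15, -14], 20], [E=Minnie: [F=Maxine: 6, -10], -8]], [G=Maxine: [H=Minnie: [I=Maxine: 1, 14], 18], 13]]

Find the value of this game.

D (Maxine): max(15, -14) = 15
C (Minnie): min(15, 20) = 15
F (Maxine): max(6, -10) = 6
E (Minnie): min(6, -8) = -8
B (Maxine): max(15, -8) = 15
I (Maxine): max(1, 14) = 14
H (Minnie): min(14, 18) = 14
G (Maxine): max(14, 13) = 14
Root (Minnie): min(15, 14) = 14

14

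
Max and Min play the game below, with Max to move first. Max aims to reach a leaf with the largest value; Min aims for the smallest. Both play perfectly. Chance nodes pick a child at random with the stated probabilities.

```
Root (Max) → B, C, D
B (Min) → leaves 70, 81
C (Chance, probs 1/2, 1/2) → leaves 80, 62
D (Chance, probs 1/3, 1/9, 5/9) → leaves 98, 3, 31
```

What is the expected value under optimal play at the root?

B (Min): min(70, 81) = 70
C (Chance): 1/2·80 + 1/2·62 = 71
D (Chance): 1/3·98 + 1/9·3 + 5/9·31 = 50.22
Root (Max): max(70, 71, 50.22) = 71

71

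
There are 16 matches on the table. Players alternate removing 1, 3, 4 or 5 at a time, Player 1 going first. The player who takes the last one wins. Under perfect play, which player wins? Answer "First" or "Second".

Second

Compute winning (W) and losing (L) positions by backward induction:
i:   0  1  2  3  4  5  6  7  8  9 10 11 12 13 14 15 16
     L  W  L  W  W  W  W  W  L  W  L  W  W  W  W  W  L
Position 16 is L, so the second player wins.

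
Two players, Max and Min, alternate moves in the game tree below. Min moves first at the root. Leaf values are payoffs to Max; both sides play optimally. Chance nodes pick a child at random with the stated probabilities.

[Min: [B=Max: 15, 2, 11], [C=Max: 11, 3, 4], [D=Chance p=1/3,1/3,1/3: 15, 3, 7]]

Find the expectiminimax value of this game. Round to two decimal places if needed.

8.33

B (Max): max(15, 2, 11) = 15
C (Max): max(11, 3, 4) = 11
D (Chance): 1/3·15 + 1/3·3 + 1/3·7 = 8.33
Root (Min): min(15, 11, 8.33) = 8.33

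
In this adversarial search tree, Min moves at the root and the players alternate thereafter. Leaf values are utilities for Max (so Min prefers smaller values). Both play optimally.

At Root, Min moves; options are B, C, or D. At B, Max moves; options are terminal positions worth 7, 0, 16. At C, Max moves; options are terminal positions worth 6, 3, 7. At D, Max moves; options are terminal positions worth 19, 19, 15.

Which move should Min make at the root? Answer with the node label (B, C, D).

C

B (Max): max(7, 0, 16) = 16
C (Max): max(6, 3, 7) = 7
D (Max): max(19, 19, 15) = 19
Root (Min): min(16, 7, 19) = 7
Min picks the child with the lowest value: C (value 7).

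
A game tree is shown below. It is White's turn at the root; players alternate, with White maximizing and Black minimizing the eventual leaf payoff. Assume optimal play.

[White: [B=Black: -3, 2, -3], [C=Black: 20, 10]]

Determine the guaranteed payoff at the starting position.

10

B (Black): min(-3, 2, -3) = -3
C (Black): min(20, 10) = 10
Root (White): max(-3, 10) = 10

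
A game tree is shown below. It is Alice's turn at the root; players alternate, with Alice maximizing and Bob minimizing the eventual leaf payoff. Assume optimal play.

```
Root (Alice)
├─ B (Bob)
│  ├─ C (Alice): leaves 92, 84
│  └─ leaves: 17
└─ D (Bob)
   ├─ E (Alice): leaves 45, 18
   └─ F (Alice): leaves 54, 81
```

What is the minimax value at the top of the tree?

45

C (Alice): max(92, 84) = 92
B (Bob): min(92, 17) = 17
E (Alice): max(45, 18) = 45
F (Alice): max(54, 81) = 81
D (Bob): min(45, 81) = 45
Root (Alice): max(17, 45) = 45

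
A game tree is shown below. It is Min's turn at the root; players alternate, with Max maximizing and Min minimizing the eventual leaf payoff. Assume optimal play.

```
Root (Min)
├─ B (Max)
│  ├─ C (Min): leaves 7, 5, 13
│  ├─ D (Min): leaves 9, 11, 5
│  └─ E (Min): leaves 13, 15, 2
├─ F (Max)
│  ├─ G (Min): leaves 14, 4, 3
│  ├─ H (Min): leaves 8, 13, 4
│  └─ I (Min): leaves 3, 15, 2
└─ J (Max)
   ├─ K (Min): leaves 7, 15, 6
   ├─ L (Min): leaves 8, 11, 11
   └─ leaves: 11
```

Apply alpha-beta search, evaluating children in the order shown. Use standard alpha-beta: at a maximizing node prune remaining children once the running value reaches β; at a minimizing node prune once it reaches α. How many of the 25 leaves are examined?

C [α=-∞,β=+∞]: v=5
D [α=5,β=+∞]: v=5
E [α=5,β=+∞]: v=2
B [α=-∞,β=+∞]: v=5
G [α=-∞,β=5]: v=3
H [α=3,β=5]: v=4
I [α=4,β=5]: v=3 after child 1 ≤ α → α-cutoff, skip 2
F [α=-∞,β=5]: v=4
K [α=-∞,β=4]: v=6
J [α=-∞,β=4]: v=6 after child 1 ≥ β → β-cutoff, skip 2
Root [α=-∞,β=+∞]: v=4
Leaves evaluated: 19 of 25.

19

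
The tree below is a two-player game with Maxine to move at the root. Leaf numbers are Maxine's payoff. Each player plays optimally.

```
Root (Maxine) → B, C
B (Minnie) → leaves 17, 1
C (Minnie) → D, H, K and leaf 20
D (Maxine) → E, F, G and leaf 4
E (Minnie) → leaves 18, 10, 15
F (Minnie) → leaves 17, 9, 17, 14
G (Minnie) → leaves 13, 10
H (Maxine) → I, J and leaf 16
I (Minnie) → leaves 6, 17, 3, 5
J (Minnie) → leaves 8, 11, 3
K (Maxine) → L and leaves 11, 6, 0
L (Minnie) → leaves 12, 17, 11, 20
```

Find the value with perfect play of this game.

B (Minnie): min(17, 1) = 1
E (Minnie): min(18, 10, 15) = 10
F (Minnie): min(17, 9, 17, 14) = 9
G (Minnie): min(13, 10) = 10
D (Maxine): max(10, 9, 10, 4) = 10
I (Minnie): min(6, 17, 3, 5) = 3
J (Minnie): min(8, 11, 3) = 3
H (Maxine): max(3, 3, 16) = 16
L (Minnie): min(12, 17, 11, 20) = 11
K (Maxine): max(11, 11, 6, 0) = 11
C (Minnie): min(10, 16, 11, 20) = 10
Root (Maxine): max(1, 10) = 10

10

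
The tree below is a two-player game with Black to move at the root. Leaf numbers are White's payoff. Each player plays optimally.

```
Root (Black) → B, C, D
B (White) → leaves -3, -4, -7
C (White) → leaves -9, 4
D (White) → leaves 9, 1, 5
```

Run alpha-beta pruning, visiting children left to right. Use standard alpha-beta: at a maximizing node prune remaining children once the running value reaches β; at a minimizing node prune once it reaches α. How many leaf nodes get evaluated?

B [α=-∞,β=+∞]: v=-3
C [α=-∞,β=-3]: v=4
D [α=-∞,β=-3]: v=9 after child 1 ≥ β → β-cutoff, skip 2
Root [α=-∞,β=+∞]: v=-3
Leaves evaluated: 6 of 8.

6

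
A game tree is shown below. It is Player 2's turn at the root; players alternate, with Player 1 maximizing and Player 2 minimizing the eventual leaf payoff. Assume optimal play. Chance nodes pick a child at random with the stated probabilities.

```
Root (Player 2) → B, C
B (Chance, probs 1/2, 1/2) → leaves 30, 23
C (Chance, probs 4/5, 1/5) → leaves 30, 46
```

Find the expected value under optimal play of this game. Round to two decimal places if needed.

26.5

B (Chance): 1/2·30 + 1/2·23 = 26.5
C (Chance): 4/5·30 + 1/5·46 = 33.2
Root (Player 2): min(26.5, 33.2) = 26.5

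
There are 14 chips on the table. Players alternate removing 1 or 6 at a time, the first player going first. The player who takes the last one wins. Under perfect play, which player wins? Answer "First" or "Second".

Mark each pile size as W (mover wins) or L (mover loses):
i:   0  1  2  3  4  5  6  7  8  9 10 11 12 13 14
     L  W  L  W  L  W  W  L  W  L  W  L  W  W  L
Position 14 is L, so the second player wins.

Second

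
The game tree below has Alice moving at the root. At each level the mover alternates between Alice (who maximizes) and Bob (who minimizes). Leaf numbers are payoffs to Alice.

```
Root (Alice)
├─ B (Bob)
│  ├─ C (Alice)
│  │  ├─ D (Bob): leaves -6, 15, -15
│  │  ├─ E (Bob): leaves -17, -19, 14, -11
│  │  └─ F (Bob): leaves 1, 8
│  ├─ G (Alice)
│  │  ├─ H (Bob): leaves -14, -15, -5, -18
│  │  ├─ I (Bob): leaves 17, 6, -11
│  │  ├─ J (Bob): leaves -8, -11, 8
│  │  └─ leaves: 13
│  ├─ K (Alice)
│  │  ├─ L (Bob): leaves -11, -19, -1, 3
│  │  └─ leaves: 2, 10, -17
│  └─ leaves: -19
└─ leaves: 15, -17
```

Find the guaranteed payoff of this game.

15

D (Bob): min(-6, 15, -15) = -15
E (Bob): min(-17, -19, 14, -11) = -19
F (Bob): min(1, 8) = 1
C (Alice): max(-15, -19, 1) = 1
H (Bob): min(-14, -15, -5, -18) = -18
I (Bob): min(17, 6, -11) = -11
J (Bob): min(-8, -11, 8) = -11
G (Alice): max(-18, -11, -11, 13) = 13
L (Bob): min(-11, -19, -1, 3) = -19
K (Alice): max(-19, 2, 10, -17) = 10
B (Bob): min(1, 13, 10, -19) = -19
Root (Alice): max(-19, 15, -17) = 15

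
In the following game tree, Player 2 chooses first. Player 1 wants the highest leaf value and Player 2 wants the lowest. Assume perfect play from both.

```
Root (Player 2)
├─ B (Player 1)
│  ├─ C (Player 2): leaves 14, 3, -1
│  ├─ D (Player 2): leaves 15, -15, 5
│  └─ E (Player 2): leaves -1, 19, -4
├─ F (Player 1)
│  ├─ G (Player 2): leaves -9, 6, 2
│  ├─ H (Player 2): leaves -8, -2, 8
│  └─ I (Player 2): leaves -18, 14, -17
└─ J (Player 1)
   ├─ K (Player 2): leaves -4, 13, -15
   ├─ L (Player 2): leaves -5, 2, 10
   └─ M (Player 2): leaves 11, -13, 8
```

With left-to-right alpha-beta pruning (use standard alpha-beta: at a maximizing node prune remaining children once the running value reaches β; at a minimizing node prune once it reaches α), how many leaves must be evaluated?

19

C [α=-∞,β=+∞]: v=-1
D [α=-1,β=+∞]: v=-15 after child 2 ≤ α → α-cutoff, skip 1
E [α=-1,β=+∞]: v=-1 after child 1 ≤ α → α-cutoff, skip 2
B [α=-∞,β=+∞]: v=-1
G [α=-∞,β=-1]: v=-9
H [α=-9,β=-1]: v=-8
I [α=-8,β=-1]: v=-18 after child 1 ≤ α → α-cutoff, skip 2
F [α=-∞,β=-1]: v=-8
K [α=-∞,β=-8]: v=-15
L [α=-15,β=-8]: v=-5
J [α=-∞,β=-8]: v=-5 after child 2 ≥ β → β-cutoff, skip 1
Root [α=-∞,β=+∞]: v=-8
Leaves evaluated: 19 of 27.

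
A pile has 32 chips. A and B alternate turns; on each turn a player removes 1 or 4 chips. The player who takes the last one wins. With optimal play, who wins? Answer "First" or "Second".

Second

W/L table (W = player to move can force a win):
i:   0  1  2  3  4  5  6  7  8  9 10 11 12 13 14 15 16 17 18 19 20 21 22 23 24 25 26 27 28 29 30 31 32
     L  W  L  W  W  L  W  L  W  W  L  W  L  W  W  L  W  L  W  W  L  W  L  W  W  L  W  L  W  W  L  W  L
Position 32 is L, so the second player wins.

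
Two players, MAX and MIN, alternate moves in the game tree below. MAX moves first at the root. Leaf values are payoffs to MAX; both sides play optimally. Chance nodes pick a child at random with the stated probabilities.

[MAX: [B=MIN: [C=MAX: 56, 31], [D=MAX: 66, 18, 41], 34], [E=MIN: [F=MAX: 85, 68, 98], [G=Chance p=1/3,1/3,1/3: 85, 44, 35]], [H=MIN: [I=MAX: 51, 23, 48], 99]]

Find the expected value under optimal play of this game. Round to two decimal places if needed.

C (MAX): max(56, 31) = 56
D (MAX): max(66, 18, 41) = 66
B (MIN): min(56, 66, 34) = 34
F (MAX): max(85, 68, 98) = 98
G (Chance): 1/3·85 + 1/3·44 + 1/3·35 = 54.67
E (MIN): min(98, 54.67) = 54.67
I (MAX): max(51, 23, 48) = 51
H (MIN): min(51, 99) = 51
Root (MAX): max(34, 54.67, 51) = 54.67

54.67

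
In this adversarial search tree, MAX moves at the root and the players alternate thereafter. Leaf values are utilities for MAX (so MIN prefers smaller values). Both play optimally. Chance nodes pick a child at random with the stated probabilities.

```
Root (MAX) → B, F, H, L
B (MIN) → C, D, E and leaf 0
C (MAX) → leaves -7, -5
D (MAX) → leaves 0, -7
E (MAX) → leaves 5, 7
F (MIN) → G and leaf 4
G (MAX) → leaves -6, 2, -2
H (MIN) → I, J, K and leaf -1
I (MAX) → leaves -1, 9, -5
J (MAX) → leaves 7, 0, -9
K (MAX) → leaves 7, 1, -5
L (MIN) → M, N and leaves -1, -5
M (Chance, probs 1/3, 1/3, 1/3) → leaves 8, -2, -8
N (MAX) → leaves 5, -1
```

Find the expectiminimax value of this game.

2

C (MAX): max(-7, -5) = -5
D (MAX): max(0, -7) = 0
E (MAX): max(5, 7) = 7
B (MIN): min(-5, 0, 7, 0) = -5
G (MAX): max(-6, 2, -2) = 2
F (MIN): min(2, 4) = 2
I (MAX): max(-1, 9, -5) = 9
J (MAX): max(7, 0, -9) = 7
K (MAX): max(7, 1, -5) = 7
H (MIN): min(9, 7, 7, -1) = -1
M (Chance): 1/3·8 + 1/3·-2 + 1/3·-8 = -0.67
N (MAX): max(5, -1) = 5
L (MIN): min(-0.67, 5, -1, -5) = -5
Root (MAX): max(-5, 2, -1, -5) = 2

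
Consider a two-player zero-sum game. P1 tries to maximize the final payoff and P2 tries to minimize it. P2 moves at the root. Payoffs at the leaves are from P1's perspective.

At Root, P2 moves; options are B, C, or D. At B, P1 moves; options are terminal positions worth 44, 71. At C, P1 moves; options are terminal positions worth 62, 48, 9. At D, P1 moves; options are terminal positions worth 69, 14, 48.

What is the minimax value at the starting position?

B (P1): max(44, 71) = 71
C (P1): max(62, 48, 9) = 62
D (P1): max(69, 14, 48) = 69
Root (P2): min(71, 62, 69) = 62

62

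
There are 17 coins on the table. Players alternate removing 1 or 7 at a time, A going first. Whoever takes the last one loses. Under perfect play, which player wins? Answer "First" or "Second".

W/L table (W = player to move can force a win):
i:   0  1  2  3  4  5  6  7  8  9 10 11 12 13 14 15 16 17
     W  L  W  L  W  L  W  L  W  L  W  L  W  L  W  L  W  L
Position 17 is L, so the second player wins.

Second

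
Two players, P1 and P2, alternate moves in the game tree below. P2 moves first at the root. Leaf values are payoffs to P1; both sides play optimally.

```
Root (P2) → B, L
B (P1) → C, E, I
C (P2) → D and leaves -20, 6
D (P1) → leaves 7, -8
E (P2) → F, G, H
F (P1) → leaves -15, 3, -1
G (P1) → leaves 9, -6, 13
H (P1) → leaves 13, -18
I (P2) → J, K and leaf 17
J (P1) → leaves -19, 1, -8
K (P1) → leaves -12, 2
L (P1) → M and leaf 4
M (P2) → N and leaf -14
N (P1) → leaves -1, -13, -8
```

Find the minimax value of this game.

D (P1): max(7, -8) = 7
C (P2): min(7, -20, 6) = -20
F (P1): max(-15, 3, -1) = 3
G (P1): max(9, -6, 13) = 13
H (P1): max(13, -18) = 13
E (P2): min(3, 13, 13) = 3
J (P1): max(-19, 1, -8) = 1
K (P1): max(-12, 2) = 2
I (P2): min(1, 2, 17) = 1
B (P1): max(-20, 3, 1) = 3
N (P1): max(-1, -13, -8) = -1
M (P2): min(-1, -14) = -14
L (P1): max(-14, 4) = 4
Root (P2): min(3, 4) = 3

3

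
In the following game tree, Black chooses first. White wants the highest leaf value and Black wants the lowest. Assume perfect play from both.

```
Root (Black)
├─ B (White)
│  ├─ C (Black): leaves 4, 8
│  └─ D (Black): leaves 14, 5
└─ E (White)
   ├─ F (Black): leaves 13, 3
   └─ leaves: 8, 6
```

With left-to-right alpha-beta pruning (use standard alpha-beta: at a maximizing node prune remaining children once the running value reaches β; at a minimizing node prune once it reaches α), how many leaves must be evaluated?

C [α=-∞,β=+∞]: v=4
D [α=4,β=+∞]: v=5
B [α=-∞,β=+∞]: v=5
F [α=-∞,β=5]: v=3
E [α=-∞,β=5]: v=8 after child 2 ≥ β → β-cutoff, skip 1
Root [α=-∞,β=+∞]: v=5
Leaves evaluated: 7 of 8.

7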